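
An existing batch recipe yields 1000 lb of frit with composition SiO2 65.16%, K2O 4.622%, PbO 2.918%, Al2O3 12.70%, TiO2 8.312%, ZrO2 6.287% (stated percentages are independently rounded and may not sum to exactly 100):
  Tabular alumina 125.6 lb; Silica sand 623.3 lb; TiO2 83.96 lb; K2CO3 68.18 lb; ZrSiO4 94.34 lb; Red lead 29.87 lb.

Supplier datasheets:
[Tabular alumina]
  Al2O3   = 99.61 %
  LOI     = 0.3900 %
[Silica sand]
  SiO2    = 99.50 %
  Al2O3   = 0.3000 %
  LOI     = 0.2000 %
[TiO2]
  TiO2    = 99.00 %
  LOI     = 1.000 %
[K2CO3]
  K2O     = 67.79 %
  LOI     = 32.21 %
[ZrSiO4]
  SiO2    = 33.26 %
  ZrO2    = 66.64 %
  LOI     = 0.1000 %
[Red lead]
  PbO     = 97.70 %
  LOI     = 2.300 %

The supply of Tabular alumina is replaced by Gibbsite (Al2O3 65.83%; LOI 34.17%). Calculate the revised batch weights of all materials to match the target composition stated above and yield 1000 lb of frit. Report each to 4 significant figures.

The intermediate values are printed rounded to four significant digits alongside each step. The working math carries full precision at each step — every reported result takes a single rounding — derived quantities are re-derived using the weight values per 1000 lb of glass at exact precision (totals, yield, LOI, six oxide percentages, net glass mass) as they appear in the question or the answer.
Per-oxide target masses for 1000 lb frit:
  SiO2: 65.16% × 1000 = 651.6 lb
  K2O: 4.622% × 1000 = 46.22 lb
  PbO: 2.918% × 1000 = 29.18 lb
  Al2O3: 12.70% × 1000 = 127.0 lb
  TiO2: 8.312% × 1000 = 83.12 lb
  ZrO2: 6.287% × 1000 = 62.87 lb
A balance pass over the oxides, per the reported batch figures, versus the basis set out (oxide sums agree with the targets modulo rounding of the values):
  SiO2: 623.3·0.9950 + 94.34·0.3326 = 651.6 lb (target 651.6 lb)
  K2O: 68.18·0.6779 = 46.22 lb (target 46.22 lb)
  PbO: 29.87·0.9770 = 29.18 lb (target 29.18 lb)
  Al2O3: 190.1·0.6583 + 623.3·0.003000 = 127.0 lb (target 127.0 lb)
  TiO2: 83.96·0.9900 = 83.12 lb (target 83.12 lb)
  ZrO2: 94.34·0.6664 = 62.87 lb (target 62.87 lb)
Glass mass check: whole batch net of LOI = 1000 lb (per-oxide target masses sum to 1000 lb; against the stated basis, 1000 lb — differing by rounding only).
Batch grand total — Σ batch = 1090 lb; loss to ignition Σ batch·LOI = 89.79 lb; yield: glass divided by total = 91.76%.

Revised batch per 1000 lb frit:
  Gibbsite: 190.1 lb
  Silica sand: 623.3 lb
  TiO2: 83.96 lb
  K2CO3: 68.18 lb
  ZrSiO4: 94.34 lb
  Red lead: 29.87 lb
Total batch = 1090 lb; LOI loss = 89.79 lb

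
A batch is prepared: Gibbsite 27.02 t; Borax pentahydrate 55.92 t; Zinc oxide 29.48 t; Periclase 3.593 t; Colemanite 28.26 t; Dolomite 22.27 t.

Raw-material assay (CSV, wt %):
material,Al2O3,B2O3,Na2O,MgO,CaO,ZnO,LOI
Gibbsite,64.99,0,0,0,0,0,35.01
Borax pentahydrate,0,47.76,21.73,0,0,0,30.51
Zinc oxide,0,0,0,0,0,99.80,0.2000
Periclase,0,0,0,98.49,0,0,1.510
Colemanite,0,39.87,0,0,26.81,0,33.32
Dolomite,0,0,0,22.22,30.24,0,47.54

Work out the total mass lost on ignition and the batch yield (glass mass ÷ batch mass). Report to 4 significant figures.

LOI loss = 46.64 t; glass = 119.9 t; yield = 72.00%

Intermediates appear rounded to four significant digits within the worked lines. Every computation keeps exact precision from start to finish — each reported result is rounded exactly once; derived quantities, which include the six compositions, net glass mass, totals, LOI, yield, are carried in full float precision, exactly as shown in the question or the answer, using the weight values per 119.9 t of glass.
Loss on ignition, line by line:
  Gibbsite: 27.02 × 0.3501 = 9.460 t
  Borax pentahydrate: 55.92 × 0.3051 = 17.06 t
  Zinc oxide: 29.48 × 0.002000 = 0.05896 t
  Periclase: 3.593 × 0.01510 = 0.05425 t
  Colemanite: 28.26 × 0.3332 = 9.416 t
  Dolomite: 22.27 × 0.4754 = 10.59 t
Total LOI = 46.64 t
Glass = batch − LOI = 166.5 − 46.64 = 119.9 t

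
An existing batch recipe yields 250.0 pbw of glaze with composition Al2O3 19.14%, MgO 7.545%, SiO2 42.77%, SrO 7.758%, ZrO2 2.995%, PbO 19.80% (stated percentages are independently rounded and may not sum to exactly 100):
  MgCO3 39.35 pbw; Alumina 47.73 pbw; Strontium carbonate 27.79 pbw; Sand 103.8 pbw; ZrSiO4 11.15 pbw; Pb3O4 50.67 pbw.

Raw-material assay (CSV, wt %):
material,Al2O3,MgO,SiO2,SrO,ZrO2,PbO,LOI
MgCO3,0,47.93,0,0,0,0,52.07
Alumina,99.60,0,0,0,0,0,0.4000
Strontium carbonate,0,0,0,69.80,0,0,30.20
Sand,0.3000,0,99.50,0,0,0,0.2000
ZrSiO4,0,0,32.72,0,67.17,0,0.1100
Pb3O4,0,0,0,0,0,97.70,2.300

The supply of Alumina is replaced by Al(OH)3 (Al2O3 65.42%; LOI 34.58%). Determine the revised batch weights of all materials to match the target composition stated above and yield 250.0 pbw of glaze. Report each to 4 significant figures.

Full float precision is held from first step to last. Working values appear rounded to 4 significant figures in the printout; exactly one rounding lands on every reported value. All derived quantities (yield, the totals, glass mass, the six compositions, LOI) are re-derived at full precision from the weighed amounts on 250.0 pbw of glass exactly as shown in the problem or the answer.
Oxide mass targets, per 250.0 pbw glaze:
  Al2O3: 19.14% × 250.0 = 47.85 pbw
  MgO: 7.545% × 250.0 = 18.86 pbw
  SiO2: 42.77% × 250.0 = 106.9 pbw
  SrO: 7.758% × 250.0 = 19.40 pbw
  ZrO2: 2.995% × 250.0 = 7.488 pbw
  PbO: 19.80% × 250.0 = 49.50 pbw
Checking each oxide sum applying the batch weights above, versus the basis set out (target by target, the sums agree once rounding is allowed for):
  Al2O3: 72.67·0.6542 + 103.8·0.003000 = 47.85 pbw (target 47.85 pbw)
  MgO: 39.35·0.4793 = 18.86 pbw (target 18.86 pbw)
  SiO2: 103.8·0.9950 + 11.15·0.3272 = 106.9 pbw (target 106.9 pbw)
  SrO: 27.79·0.6980 = 19.40 pbw (target 19.40 pbw)
  ZrO2: 11.15·0.6717 = 7.489 pbw (target 7.488 pbw)
  PbO: 50.67·0.9770 = 49.50 pbw (target 49.50 pbw)
Glass mass check: batch total minus LOI = 250.0 pbw (the Σ of target masses is 250.0 pbw; stated basis 250.0 pbw — any gap is answer rounding).
Summing the batch: Σ batch = 305.4 pbw; ignition loss, Σ(batch × LOI) = 55.40 pbw; glass ÷ batch gives a yield of 81.86%.

Revised batch per 250.0 pbw glaze:
  MgCO3: 39.35 pbw
  Al(OH)3: 72.67 pbw
  Strontium carbonate: 27.79 pbw
  Sand: 103.8 pbw
  ZrSiO4: 11.15 pbw
  Pb3O4: 50.67 pbw
Total batch = 305.4 pbw; LOI loss = 55.40 pbw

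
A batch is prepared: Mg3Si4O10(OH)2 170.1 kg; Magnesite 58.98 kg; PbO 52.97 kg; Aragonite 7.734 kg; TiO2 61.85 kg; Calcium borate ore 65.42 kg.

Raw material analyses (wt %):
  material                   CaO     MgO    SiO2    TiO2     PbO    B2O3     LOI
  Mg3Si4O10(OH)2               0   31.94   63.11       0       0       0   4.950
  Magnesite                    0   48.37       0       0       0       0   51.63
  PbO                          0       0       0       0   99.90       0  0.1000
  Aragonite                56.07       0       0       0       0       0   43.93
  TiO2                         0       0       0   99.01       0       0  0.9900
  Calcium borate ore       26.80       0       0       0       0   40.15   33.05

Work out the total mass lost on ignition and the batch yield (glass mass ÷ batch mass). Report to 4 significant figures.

LOI loss = 64.56 kg; glass = 352.5 kg; yield = 84.52%

Intermediates are printed, with 4-significant-figure rounding, as written. All arithmetic maintains full precision in every operation; a single rounding produces every reported number. The derived quantities, which include net glass mass, yield, totals, LOI, six oxide percentages, are carried at full float precision, exactly as shown in either problem or answer, using the weight values at 352.5 kg of glass.
LOI of each material in turn:
  Mg3Si4O10(OH)2: 170.1 × 0.04950 = 8.420 kg
  Magnesite: 58.98 × 0.5163 = 30.45 kg
  PbO: 52.97 × 0.001000 = 0.05297 kg
  Aragonite: 7.734 × 0.4393 = 3.398 kg
  TiO2: 61.85 × 0.009900 = 0.6123 kg
  Calcium borate ore: 65.42 × 0.3305 = 21.62 kg
Total LOI = 64.56 kg
Glass = batch − LOI = 417.1 − 64.56 = 352.5 kg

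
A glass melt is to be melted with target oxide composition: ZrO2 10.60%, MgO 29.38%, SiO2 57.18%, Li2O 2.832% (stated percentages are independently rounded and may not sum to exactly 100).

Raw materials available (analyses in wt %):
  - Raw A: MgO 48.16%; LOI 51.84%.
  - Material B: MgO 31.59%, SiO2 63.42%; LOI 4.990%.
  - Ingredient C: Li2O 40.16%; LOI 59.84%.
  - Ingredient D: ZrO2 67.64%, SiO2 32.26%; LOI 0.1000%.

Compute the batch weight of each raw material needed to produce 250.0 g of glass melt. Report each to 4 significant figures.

Batch per 250.0 g glass melt:
  Raw A: 17.73 g
  Material B: 205.5 g
  Ingredient C: 17.63 g
  Ingredient D: 39.18 g
Total batch = 280.0 g; LOI loss = 30.03 g; yield = 89.27%

Mid-chain values appear rounded to 4 significant digits in the printout; every computation holds full float precision in all steps; every reported number undergoes a single rounding; all derived quantities (the yield, the four compositions, LOI, the totals, glass mass) are rebuilt using the weight values at 250.0 g of glass at exact precision exactly as shown in problem or answer.
The oxide mass targets at 250.0 g glass melt:
  ZrO2: 10.60% × 250.0 = 26.50 g
  MgO: 29.38% × 250.0 = 73.45 g
  SiO2: 57.18% × 250.0 = 143.0 g
  Li2O: 2.832% × 250.0 = 7.080 g
A balance pass over the oxides, from the weights as reported, versus the basis set out (every target is met by its sum up to rounding of the answer):
  ZrO2: 39.18·0.6764 = 26.50 g (target 26.50 g)
  MgO: 17.73·0.4816 + 205.5·0.3159 = 73.46 g (target 73.45 g)
  SiO2: 205.5·0.6342 + 39.18·0.3226 = 143.0 g (target 143.0 g)
  Li2O: 17.63·0.4016 = 7.080 g (target 7.080 g)
Glass-mass sanity pass: Σ batch − LOI loss = 250.0 g (oxide target masses add up to 250.0 g; with the basis standing at 250.0 g — deltas are rounding alone).
Adding the batch up: Σ batch = 280.0 g; the LOI term Σ batch·LOI equals 30.03 g; yield, glass over the total, = 89.27%.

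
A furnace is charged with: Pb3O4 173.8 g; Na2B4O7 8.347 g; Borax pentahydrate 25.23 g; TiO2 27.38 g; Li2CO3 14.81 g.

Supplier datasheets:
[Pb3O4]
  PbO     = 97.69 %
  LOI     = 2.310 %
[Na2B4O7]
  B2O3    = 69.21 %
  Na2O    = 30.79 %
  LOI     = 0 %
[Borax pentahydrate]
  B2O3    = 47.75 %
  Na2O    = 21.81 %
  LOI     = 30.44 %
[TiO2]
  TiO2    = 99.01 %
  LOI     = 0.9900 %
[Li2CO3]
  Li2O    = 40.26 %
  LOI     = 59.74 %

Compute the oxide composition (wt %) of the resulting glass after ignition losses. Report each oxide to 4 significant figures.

Glass mass = 228.8 g (batch 249.6 − LOI 20.81).
Composition: TiO2 11.85%, PbO 74.22%, B2O3 7.792%, Na2O 3.529%, Li2O 2.607%

In-progress results appear, rounded to 4 significant figures, as written — exact precision is held in every operation; every reported result undergoes a single rounding; all derived quantities are computed from the batch weights on 228.8 g of glass in exact precision (ignition loss, five oxide percentages, the totals, net glass mass, yield), precisely as stated by the problem or the answer.
Delivered oxide masses:
  TiO2: 27.38·0.9901 = 27.11 g
  PbO: 173.8·0.9769 = 169.8 g
  B2O3: 8.347·0.6921 + 25.23·0.4775 = 17.82 g
  Na2O: 8.347·0.3079 + 25.23·0.2181 = 8.073 g
  Li2O: 14.81·0.4026 = 5.963 g
LOI: 173.8·0.02310 + 25.23·0.3044 + 27.38·0.009900 + 14.81·0.5974 = 20.81 g
Glass = total batch minus LOI = 249.6 − 20.81 = 228.8 g (= the summed oxide contributions)
oxide / glass × 100 gives the wt %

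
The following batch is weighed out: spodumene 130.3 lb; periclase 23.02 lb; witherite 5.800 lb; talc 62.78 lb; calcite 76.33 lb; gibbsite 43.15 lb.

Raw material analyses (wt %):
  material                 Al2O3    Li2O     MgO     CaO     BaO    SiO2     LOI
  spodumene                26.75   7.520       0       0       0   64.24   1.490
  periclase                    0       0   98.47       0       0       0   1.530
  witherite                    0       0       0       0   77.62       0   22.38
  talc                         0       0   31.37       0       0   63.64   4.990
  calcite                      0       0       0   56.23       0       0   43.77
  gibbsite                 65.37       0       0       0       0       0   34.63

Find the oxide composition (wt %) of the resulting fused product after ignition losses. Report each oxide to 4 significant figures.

Glass mass = 286.3 lb (batch 341.4 − LOI 55.08).
Composition: Al2O3 22.03%, Li2O 3.422%, MgO 14.80%, CaO 14.99%, BaO 1.572%, SiO2 43.19%

All internal work holds full float precision in all steps. Working values are printed rounded off to 4 significant figures at each printed step. Each reported value is rounded only once. The derived quantities (yield, six oxide percentages, ignition loss, glass mass, the totals) are computed from the weighed amounts at 286.3 lb of glass at full float precision, as quoted within the question or the answer.
What the batch supplies per oxide:
  Al2O3: 130.3·0.2675 + 43.15·0.6537 = 63.06 lb
  Li2O: 130.3·0.07520 = 9.799 lb
  MgO: 23.02·0.9847 + 62.78·0.3137 = 42.36 lb
  CaO: 76.33·0.5623 = 42.92 lb
  BaO: 5.800·0.7762 = 4.502 lb
  SiO2: 130.3·0.6424 + 62.78·0.6364 = 123.7 lb
LOI: 130.3·0.01490 + 23.02·0.01530 + 5.800·0.2238 + 62.78·0.04990 + 76.33·0.4377 + 43.15·0.3463 = 55.08 lb
Resulting glass, batch − LOI: 341.4 − 55.08 = 286.3 lb (= Σ oxide masses)
oxide / glass × 100 gives the wt %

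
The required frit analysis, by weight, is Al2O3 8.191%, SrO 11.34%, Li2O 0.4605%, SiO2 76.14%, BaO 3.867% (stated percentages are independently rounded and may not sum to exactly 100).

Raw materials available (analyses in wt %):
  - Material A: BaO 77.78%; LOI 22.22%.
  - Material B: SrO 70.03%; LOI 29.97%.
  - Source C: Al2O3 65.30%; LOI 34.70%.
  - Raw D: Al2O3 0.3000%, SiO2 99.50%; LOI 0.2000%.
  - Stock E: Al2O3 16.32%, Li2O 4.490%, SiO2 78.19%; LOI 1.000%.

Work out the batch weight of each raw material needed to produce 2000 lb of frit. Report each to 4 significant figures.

Working values appear (rounded to 4 significant figures) alongside each step — all arithmetic maintains exact precision from first step to last — each reported value takes just one rounding. All derived quantities, including ignition loss, net glass mass, five oxide percentages, the yield, the totals, are rebuilt using the weight values per 2000 lb of glass at full precision, exactly as shown in the question or the answer.
Oxide-by-oxide targets in 2000 lb frit:
  Al2O3: 8.191% × 2000 = 163.8 lb
  SrO: 11.34% × 2000 = 226.8 lb
  Li2O: 0.4605% × 2000 = 9.210 lb
  SiO2: 76.14% × 2000 = 1523 lb
  BaO: 3.867% × 2000 = 77.34 lb
Balance tally, oxide-wise, working from each reported weight, versus the basis set out (summed amounts equal target values exact up to rounding of places):
  Al2O3: 193.3·0.6530 + 1369·0.003000 + 205.1·0.1632 = 163.8 lb (target 163.8 lb)
  SrO: 323.9·0.7003 = 226.8 lb (target 226.8 lb)
  Li2O: 205.1·0.04490 = 9.209 lb (target 9.210 lb)
  SiO2: 1369·0.9950 + 205.1·0.7819 = 1523 lb (target 1523 lb)
  BaO: 99.43·0.7778 = 77.34 lb (target 77.34 lb)
The glass-mass cross-check: total charge less LOI = 2000 lb (summing oxide targets gives 2000 lb; against the stated basis, 2000 lb — differing by rounding only).
Whole-batch sum: Σ batch = 2191 lb; ignition loss, Σ(batch × LOI) = 191.0 lb; yield, glass over the total, = 91.28%.

Batch per 2000 lb frit:
  Material A: 99.43 lb
  Material B: 323.9 lb
  Source C: 193.3 lb
  Raw D: 1369 lb
  Stock E: 205.1 lb
Total batch = 2191 lb; LOI loss = 191.0 lb; yield = 91.28%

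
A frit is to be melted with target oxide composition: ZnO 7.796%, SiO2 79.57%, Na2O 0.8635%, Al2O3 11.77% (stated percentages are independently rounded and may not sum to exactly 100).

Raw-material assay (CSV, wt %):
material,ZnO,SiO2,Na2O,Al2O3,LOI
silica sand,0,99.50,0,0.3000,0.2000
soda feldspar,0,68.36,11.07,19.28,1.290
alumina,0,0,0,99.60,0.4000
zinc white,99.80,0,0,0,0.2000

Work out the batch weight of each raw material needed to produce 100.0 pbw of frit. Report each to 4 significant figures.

Batch per 100.0 pbw frit:
  silica sand: 74.61 pbw
  soda feldspar: 7.800 pbw
  alumina: 10.08 pbw
  zinc white: 7.812 pbw
Total batch = 100.3 pbw; LOI loss = 0.3058 pbw; yield = 99.70%

All internal work runs at full float precision in every operation. The intermediate values are shown rounded off to 4 significant figures when written out; every reported figure is rounded once only; all derived quantities, which include LOI, totals, the yield, net glass mass, four oxide percentages, are carried in full precision, precisely as stated by the question or the answer, using the weight values on 100.0 pbw of glass.
Target oxide masses per 100.0 pbw frit:
  ZnO: 7.796% × 100.0 = 7.796 pbw
  SiO2: 79.57% × 100.0 = 79.57 pbw
  Na2O: 0.8635% × 100.0 = 0.8635 pbw
  Al2O3: 11.77% × 100.0 = 11.77 pbw
Checking each oxide sum with the batch weights as given, on the stated basis (each sum matches its target mass inside rounding margins):
  ZnO: 7.812·0.9980 = 7.796 pbw (target 7.796 pbw)
  SiO2: 74.61·0.9950 + 7.800·0.6836 = 79.57 pbw (target 79.57 pbw)
  Na2O: 7.800·0.1107 = 0.8635 pbw (target 0.8635 pbw)
  Al2O3: 74.61·0.003000 + 7.800·0.1928 + 10.08·0.9960 = 11.77 pbw (target 11.77 pbw)
Glass-mass bookkeeping: Σ batch − LOI loss = 100.0 pbw (the targets, summed, come to 100.0 pbw; stated basis 100.0 pbw — differing by rounding only).
Batch total: Σ batch = 100.3 pbw; LOI loss = Σ batch·LOI = 0.3058 pbw; as yield: glass ÷ batch → 99.70%.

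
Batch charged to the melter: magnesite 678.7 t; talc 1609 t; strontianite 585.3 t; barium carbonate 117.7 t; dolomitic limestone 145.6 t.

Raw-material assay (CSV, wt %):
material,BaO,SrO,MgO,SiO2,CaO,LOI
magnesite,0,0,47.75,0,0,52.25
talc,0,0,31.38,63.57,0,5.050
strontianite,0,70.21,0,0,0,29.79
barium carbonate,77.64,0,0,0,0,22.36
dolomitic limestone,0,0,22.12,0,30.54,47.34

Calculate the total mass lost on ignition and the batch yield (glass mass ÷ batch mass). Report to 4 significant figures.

Exact precision is carried at all times; in-progress results are printed rounded to four significant figures on the page. Every reported result receives exactly one rounding; all derived quantities are rebuilt at exact precision (ignition loss, net glass mass, five oxide percentages, the yield, the totals) using the weight values at 2431 t of glass as given in the problem or answer text.
Material-by-material LOI:
  magnesite: 678.7 × 0.5225 = 354.6 t
  talc: 1609 × 0.05050 = 81.25 t
  strontianite: 585.3 × 0.2979 = 174.4 t
  barium carbonate: 117.7 × 0.2236 = 26.32 t
  dolomitic limestone: 145.6 × 0.4734 = 68.93 t
Total LOI = 705.5 t
Glass = batch − LOI = 3136 − 705.5 = 2431 t

LOI loss = 705.5 t; glass = 2431 t; yield = 77.51%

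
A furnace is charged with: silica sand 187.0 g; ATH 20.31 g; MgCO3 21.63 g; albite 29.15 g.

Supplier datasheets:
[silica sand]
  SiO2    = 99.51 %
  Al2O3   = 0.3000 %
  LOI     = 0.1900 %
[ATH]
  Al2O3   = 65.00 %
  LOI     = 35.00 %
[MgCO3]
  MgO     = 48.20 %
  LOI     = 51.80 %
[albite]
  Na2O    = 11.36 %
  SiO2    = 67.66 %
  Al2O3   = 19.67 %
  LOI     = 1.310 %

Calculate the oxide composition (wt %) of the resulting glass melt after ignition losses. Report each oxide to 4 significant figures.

Values along the way are shown with 4-significant-figure rounding within the worked lines — all internal work runs at full precision at every stage. A single rounding completes every reported result; all derived quantities are recomputed from the batch weights on 239.0 g of glass at full float precision (totals, LOI, yield, the four compositions, glass mass), as quoted within either problem or answer.
Oxide masses out of the charge:
  Na2O: 29.15·0.1136 = 3.311 g
  MgO: 21.63·0.4820 = 10.43 g
  SiO2: 187.0·0.9951 + 29.15·0.6766 = 205.8 g
  Al2O3: 187.0·0.003000 + 20.31·0.6500 + 29.15·0.1967 = 19.50 g
LOI: 187.0·0.001900 + 20.31·0.3500 + 21.63·0.5180 + 29.15·0.01310 = 19.05 g
Resulting glass, batch − LOI: 258.1 − 19.05 = 239.0 g (consistent with Σ oxide mass)
wt % = 100 × oxide mass / glass mass

Glass mass = 239.0 g (batch 258.1 − LOI 19.05).
Composition: Na2O 1.385%, MgO 4.361%, SiO2 86.10%, Al2O3 8.156%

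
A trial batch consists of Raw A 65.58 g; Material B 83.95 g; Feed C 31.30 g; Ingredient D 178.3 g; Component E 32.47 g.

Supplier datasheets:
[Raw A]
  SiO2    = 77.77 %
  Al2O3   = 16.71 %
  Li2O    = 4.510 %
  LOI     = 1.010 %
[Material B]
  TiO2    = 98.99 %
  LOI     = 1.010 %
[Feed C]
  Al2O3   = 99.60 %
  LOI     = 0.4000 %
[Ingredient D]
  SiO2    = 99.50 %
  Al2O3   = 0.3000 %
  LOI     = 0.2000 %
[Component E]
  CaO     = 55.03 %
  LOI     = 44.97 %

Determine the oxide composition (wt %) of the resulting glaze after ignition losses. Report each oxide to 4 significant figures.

Glass mass = 375.0 g (batch 391.6 − LOI 16.59).
Composition: SiO2 60.91%, CaO 4.765%, Al2O3 11.38%, Li2O 0.7887%, TiO2 22.16%

Values along the way are printed (rounded to 4 significant figures) in the printout — every computation maintains full precision all the way through — exactly one rounding goes into each reported figure — the derived quantities are carried from the batch weights for 375.0 g of glass in full precision (totals, the five compositions, the yield, LOI, glass mass) exactly as shown in the question or the answer.
Per-oxide mass from batch:
  SiO2: 65.58·0.7777 + 178.3·0.9950 = 228.4 g
  CaO: 32.47·0.5503 = 17.87 g
  Al2O3: 65.58·0.1671 + 31.30·0.9960 + 178.3·0.003000 = 42.67 g
  Li2O: 65.58·0.04510 = 2.958 g
  TiO2: 83.95·0.9899 = 83.10 g
LOI: 65.58·0.01010 + 83.95·0.01010 + 31.30·0.004000 + 178.3·0.002000 + 32.47·0.4497 = 16.59 g
Glass = total batch minus LOI = 391.6 − 16.59 = 375.0 g (matching Σ of the oxides)
oxide / glass × 100 gives the wt %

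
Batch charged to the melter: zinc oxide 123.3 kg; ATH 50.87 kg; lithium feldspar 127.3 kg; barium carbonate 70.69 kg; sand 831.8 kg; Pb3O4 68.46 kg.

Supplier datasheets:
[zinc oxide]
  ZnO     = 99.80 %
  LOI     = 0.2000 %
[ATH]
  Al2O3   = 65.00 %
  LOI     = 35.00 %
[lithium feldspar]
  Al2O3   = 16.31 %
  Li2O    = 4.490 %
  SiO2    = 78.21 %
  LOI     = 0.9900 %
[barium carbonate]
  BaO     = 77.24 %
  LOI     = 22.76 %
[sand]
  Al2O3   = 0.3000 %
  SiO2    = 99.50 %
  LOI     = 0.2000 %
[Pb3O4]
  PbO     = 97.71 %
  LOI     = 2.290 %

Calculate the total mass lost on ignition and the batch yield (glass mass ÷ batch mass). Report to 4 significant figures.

LOI loss = 38.63 kg; glass = 1234 kg; yield = 96.96%

Values along the way appear rounded to 4 significant figures as written — the whole derivation carries full float precision at all times — each reported value sees exactly one rounding; derived quantities (the totals, yield, six oxide percentages, net glass mass, LOI) are computed at exact precision from the batch weights at 1234 kg of glass, as given in either problem or answer.
Loss on ignition, line by line:
  zinc oxide: 123.3 × 0.002000 = 0.2466 kg
  ATH: 50.87 × 0.3500 = 17.80 kg
  lithium feldspar: 127.3 × 0.009900 = 1.260 kg
  barium carbonate: 70.69 × 0.2276 = 16.09 kg
  sand: 831.8 × 0.002000 = 1.664 kg
  Pb3O4: 68.46 × 0.02290 = 1.568 kg
Total LOI = 38.63 kg
Glass = batch − LOI = 1272 − 38.63 = 1234 kg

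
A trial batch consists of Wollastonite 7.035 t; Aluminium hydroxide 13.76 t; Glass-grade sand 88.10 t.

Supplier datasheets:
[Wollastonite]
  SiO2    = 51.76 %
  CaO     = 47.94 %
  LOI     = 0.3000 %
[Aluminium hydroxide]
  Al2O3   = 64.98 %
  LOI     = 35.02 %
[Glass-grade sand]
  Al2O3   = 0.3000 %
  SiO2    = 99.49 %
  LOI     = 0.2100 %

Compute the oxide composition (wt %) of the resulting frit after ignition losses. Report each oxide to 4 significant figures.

Glass mass = 103.9 t (batch 108.9 − LOI 5.025).
Composition: Al2O3 8.863%, SiO2 87.89%, CaO 3.247%

All arithmetic runs at full precision in all steps — working values appear rounded off to 4 significant figures when written out — exactly one rounding goes into every reported figure. All derived quantities are computed from the batch weights at 103.9 t of glass in full float precision (three oxide percentages, net glass mass, the totals, LOI, the yield) as given in the problem or answer text.
What the batch supplies per oxide:
  Al2O3: 13.76·0.6498 + 88.10·0.003000 = 9.206 t
  SiO2: 7.035·0.5176 + 88.10·0.9949 = 91.29 t
  CaO: 7.035·0.4794 = 3.373 t
LOI: 7.035·0.003000 + 13.76·0.3502 + 88.10·0.002100 = 5.025 t
batch − LOI leaves glass = 108.9 − 5.025 = 103.9 t (the oxide masses sum to this)
percent by weight: oxide/glass ×100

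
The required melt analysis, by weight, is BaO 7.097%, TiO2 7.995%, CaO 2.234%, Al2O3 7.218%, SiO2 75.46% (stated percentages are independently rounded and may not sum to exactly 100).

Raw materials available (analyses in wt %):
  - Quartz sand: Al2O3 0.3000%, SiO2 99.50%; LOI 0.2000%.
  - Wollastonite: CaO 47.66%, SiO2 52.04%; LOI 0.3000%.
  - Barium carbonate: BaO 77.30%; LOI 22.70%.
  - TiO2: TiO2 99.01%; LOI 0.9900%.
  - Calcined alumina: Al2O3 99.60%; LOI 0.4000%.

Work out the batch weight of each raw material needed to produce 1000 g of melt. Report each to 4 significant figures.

Batch per 1000 g melt:
  Quartz sand: 733.9 g
  Wollastonite: 46.87 g
  Barium carbonate: 91.81 g
  TiO2: 80.75 g
  Calcined alumina: 70.26 g
Total batch = 1024 g; LOI loss = 23.53 g; yield = 97.70%

Full float precision is maintained in every operation — in-progress results appear (rounded to four significant figures) in the printout; a single rounding finalizes every reported result; derived quantities are carried from the weighed amounts per 1000 g of glass at full float precision (the totals, net glass mass, LOI, the five compositions, the yield) as they appear in the problem or answer text.
Target oxide masses per 1000 g melt:
  BaO: 7.097% × 1000 = 70.97 g
  TiO2: 7.995% × 1000 = 79.95 g
  CaO: 2.234% × 1000 = 22.34 g
  Al2O3: 7.218% × 1000 = 72.18 g
  SiO2: 75.46% × 1000 = 754.6 g
Oxide-by-oxide audit on the weights just shown, versus the basis set out (summed amounts equal target values once rounding is allowed for):
  BaO: 91.81·0.7730 = 70.97 g (target 70.97 g)
  TiO2: 80.75·0.9901 = 79.95 g (target 79.95 g)
  CaO: 46.87·0.4766 = 22.34 g (target 22.34 g)
  Al2O3: 733.9·0.003000 + 70.26·0.9960 = 72.18 g (target 72.18 g)
  SiO2: 733.9·0.9950 + 46.87·0.5204 = 754.6 g (target 754.6 g)
Glass-mass bookkeeping: batch Σ − ignition loss = 1000 g (oxide target masses add up to 1000 g; the stated basis being 1000 g — a pure rounding effect).
Summing the batch: Σ batch = 1024 g; LOI removed, Σ of batch·LOI: 23.53 g; yield, glass over the total, = 97.70%.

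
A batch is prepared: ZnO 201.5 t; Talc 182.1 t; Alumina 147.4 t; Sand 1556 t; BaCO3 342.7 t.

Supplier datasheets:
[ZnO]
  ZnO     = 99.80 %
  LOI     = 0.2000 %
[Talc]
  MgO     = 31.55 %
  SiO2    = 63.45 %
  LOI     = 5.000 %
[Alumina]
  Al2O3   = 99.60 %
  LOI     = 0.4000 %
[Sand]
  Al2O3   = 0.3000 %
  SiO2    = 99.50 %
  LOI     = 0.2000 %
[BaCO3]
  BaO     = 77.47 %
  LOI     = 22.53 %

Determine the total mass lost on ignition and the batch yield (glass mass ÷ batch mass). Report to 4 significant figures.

LOI loss = 90.42 t; glass = 2339 t; yield = 96.28%

Intermediates appear (rounded to four significant digits) between the steps; the whole derivation carries full float precision all the way through — each reported number takes a single rounding. All derived quantities (net glass mass, the five compositions, ignition loss, the yield, totals) are recomputed at full precision using the weight values at 2339 t of glass, exactly as printed in the problem or answer text.
Material-by-material LOI:
  ZnO: 201.5 × 0.002000 = 0.4030 t
  Talc: 182.1 × 0.05000 = 9.105 t
  Alumina: 147.4 × 0.004000 = 0.5896 t
  Sand: 1556 × 0.002000 = 3.112 t
  BaCO3: 342.7 × 0.2253 = 77.21 t
Total LOI = 90.42 t
Glass = batch − LOI = 2430 − 90.42 = 2339 t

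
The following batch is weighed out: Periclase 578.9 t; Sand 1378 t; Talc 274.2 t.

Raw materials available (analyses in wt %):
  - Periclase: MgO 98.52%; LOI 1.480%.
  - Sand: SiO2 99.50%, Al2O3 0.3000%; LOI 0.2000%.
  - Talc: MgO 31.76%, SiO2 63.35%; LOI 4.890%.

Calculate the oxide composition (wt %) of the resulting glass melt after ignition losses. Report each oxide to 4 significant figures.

Glass mass = 2206 t (batch 2231 − LOI 24.73).
Composition: MgO 29.80%, SiO2 70.02%, Al2O3 0.1874%

The working math keeps exact precision throughout; working values are displayed rounded to 4 significant figures when written out; each reported number receives exactly one rounding; derived quantities are computed in full precision (net glass mass, the totals, the three compositions, ignition loss, the yield) from the batch weights at 2206 t of glass as set out in either problem or answer.
Per-oxide mass from batch:
  MgO: 578.9·0.9852 + 274.2·0.3176 = 657.4 t
  SiO2: 1378·0.9950 + 274.2·0.6335 = 1545 t
  Al2O3: 1378·0.003000 = 4.134 t
LOI: 578.9·0.01480 + 1378·0.002000 + 274.2·0.04890 = 24.73 t
Net of LOI, the glass mass = 2231 − 24.73 = 2206 t (equal to the oxide-mass sum)
percent by weight: oxide/glass ×100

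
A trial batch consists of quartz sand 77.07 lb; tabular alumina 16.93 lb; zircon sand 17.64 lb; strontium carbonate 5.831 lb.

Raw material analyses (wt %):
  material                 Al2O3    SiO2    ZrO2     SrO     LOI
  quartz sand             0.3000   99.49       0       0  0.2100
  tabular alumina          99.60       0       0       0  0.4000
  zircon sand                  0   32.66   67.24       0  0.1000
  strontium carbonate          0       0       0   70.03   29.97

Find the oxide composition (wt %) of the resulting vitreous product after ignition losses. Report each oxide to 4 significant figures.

Glass mass = 115.5 lb (batch 117.5 − LOI 1.995).
Composition: Al2O3 14.80%, SiO2 71.39%, ZrO2 10.27%, SrO 3.536%

Intermediates are displayed, rounded to 4 significant figures, within the worked lines. The working math carries full float precision end to end — each reported value takes exactly one rounding. Derived quantities are carried starting from the weights for 115.5 lb of glass in full float precision (net glass mass, four oxide percentages, ignition loss, yield, the totals), precisely as stated by question or answer.
What the batch supplies per oxide:
  Al2O3: 77.07·0.003000 + 16.93·0.9960 = 17.09 lb
  SiO2: 77.07·0.9949 + 17.64·0.3266 = 82.44 lb
  ZrO2: 17.64·0.6724 = 11.86 lb
  SrO: 5.831·0.7003 = 4.083 lb
LOI: 77.07·0.002100 + 16.93·0.004000 + 17.64·0.001000 + 5.831·0.2997 = 1.995 lb
The glass mass, total less LOI, = 117.5 − 1.995 = 115.5 lb (= the summed oxide contributions)
percent share: oxide ÷ glass, ×100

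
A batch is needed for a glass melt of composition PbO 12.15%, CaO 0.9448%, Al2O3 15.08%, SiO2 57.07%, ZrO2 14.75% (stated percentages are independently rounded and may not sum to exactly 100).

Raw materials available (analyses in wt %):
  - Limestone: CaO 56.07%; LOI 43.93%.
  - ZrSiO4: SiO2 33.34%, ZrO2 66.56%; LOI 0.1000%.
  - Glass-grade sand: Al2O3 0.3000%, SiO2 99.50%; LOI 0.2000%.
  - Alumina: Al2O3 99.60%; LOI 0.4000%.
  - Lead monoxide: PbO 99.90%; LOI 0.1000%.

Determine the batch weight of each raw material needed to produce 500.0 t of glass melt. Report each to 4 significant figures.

Batch per 500.0 t glass melt:
  Limestone: 8.425 t
  ZrSiO4: 110.8 t
  Glass-grade sand: 249.7 t
  Alumina: 74.95 t
  Lead monoxide: 60.81 t
Total batch = 504.7 t; LOI loss = 4.672 t; yield = 99.07%

Values along the way are shown rounded to 4 significant digits between the steps. Exact precision is kept through the solve. Each reported result is rounded only once; all derived quantities (the five compositions, the yield, net glass mass, LOI, the totals) are recomputed using the weight values on 500.0 t of glass in full precision, as given in problem or answer.
Oxide mass targets, per 500.0 t glass melt:
  PbO: 12.15% × 500.0 = 60.75 t
  CaO: 0.9448% × 500.0 = 4.724 t
  Al2O3: 15.08% × 500.0 = 75.40 t
  SiO2: 57.07% × 500.0 = 285.4 t
  ZrO2: 14.75% × 500.0 = 73.75 t
Balance tally, oxide-wise, working from each reported weight, under the basis named above (target by target, the sums agree modulo rounding of the values):
  PbO: 60.81·0.9990 = 60.75 t (target 60.75 t)
  CaO: 8.425·0.5607 = 4.724 t (target 4.724 t)
  Al2O3: 249.7·0.003000 + 74.95·0.9960 = 75.40 t (target 75.40 t)
  SiO2: 110.8·0.3334 + 249.7·0.9950 = 285.4 t (target 285.4 t)
  ZrO2: 110.8·0.6656 = 73.75 t (target 73.75 t)
Auditing the glass mass value: the batch minus its LOI: 500.0 t (the Σ of target masses is 500.0 t; versus the stated basis of 500.0 t — gaps are rounding artifacts).
Adding the batch up: Σ batch = 504.7 t; the LOI term Σ batch·LOI equals 4.672 t; yield: glass divided by total = 99.07%.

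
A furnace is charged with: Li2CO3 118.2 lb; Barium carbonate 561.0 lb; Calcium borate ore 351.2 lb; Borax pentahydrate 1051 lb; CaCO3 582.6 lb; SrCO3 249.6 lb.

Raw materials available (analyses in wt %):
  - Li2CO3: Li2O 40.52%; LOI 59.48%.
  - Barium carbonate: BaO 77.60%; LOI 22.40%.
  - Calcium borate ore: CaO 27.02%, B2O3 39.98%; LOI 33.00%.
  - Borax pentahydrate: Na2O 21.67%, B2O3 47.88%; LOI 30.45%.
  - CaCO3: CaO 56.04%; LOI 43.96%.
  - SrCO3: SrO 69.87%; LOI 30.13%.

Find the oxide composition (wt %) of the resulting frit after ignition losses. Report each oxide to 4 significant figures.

All internal work runs at full precision all the way through. Values along the way are printed rounded to 4 significant digits between the steps; each reported value takes a single rounding — derived quantities (the six compositions, yield, glass mass, the totals, LOI) are rebuilt in exact precision from the batch weights at 1950 lb of glass as set out in the problem or answer text.
Delivered oxide masses:
  SrO: 249.6·0.6987 = 174.4 lb
  Li2O: 118.2·0.4052 = 47.89 lb
  Na2O: 1051·0.2167 = 227.8 lb
  CaO: 351.2·0.2702 + 582.6·0.5604 = 421.4 lb
  BaO: 561.0·0.7760 = 435.3 lb
  B2O3: 351.2·0.3998 + 1051·0.4788 = 643.6 lb
LOI: 118.2·0.5948 + 561.0·0.2240 + 351.2·0.3300 + 1051·0.3045 + 582.6·0.4396 + 249.6·0.3013 = 963.2 lb
The glass mass, total less LOI, = 2914 − 963.2 = 1950 lb (matching Σ of the oxides)
each oxide over glass, ×100, is wt %

Glass mass = 1950 lb (batch 2914 − LOI 963.2).
Composition: SrO 8.942%, Li2O 2.456%, Na2O 11.68%, CaO 21.61%, BaO 22.32%, B2O3 33.00%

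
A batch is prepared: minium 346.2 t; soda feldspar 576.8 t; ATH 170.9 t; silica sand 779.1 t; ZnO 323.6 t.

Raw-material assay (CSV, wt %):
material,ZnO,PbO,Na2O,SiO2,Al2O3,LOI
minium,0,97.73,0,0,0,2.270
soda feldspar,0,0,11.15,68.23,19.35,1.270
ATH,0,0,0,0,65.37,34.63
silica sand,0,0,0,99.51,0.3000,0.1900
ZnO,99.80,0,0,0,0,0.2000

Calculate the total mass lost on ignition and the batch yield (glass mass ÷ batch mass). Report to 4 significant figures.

The whole derivation maintains exact precision from start to finish. The intermediate values are displayed, rounded to 4 significant figures, in the working. Exactly one rounding goes into each reported result; derived quantities (the yield, glass mass, LOI, the totals, the five compositions) are computed starting from the weights on 2120 t of glass at full float precision, as written in either problem or answer.
LOI of each material in turn:
  minium: 346.2 × 0.02270 = 7.859 t
  soda feldspar: 576.8 × 0.01270 = 7.325 t
  ATH: 170.9 × 0.3463 = 59.18 t
  silica sand: 779.1 × 0.001900 = 1.480 t
  ZnO: 323.6 × 0.002000 = 0.6472 t
Total LOI = 76.49 t
Glass = batch − LOI = 2197 − 76.49 = 2120 t

LOI loss = 76.49 t; glass = 2120 t; yield = 96.52%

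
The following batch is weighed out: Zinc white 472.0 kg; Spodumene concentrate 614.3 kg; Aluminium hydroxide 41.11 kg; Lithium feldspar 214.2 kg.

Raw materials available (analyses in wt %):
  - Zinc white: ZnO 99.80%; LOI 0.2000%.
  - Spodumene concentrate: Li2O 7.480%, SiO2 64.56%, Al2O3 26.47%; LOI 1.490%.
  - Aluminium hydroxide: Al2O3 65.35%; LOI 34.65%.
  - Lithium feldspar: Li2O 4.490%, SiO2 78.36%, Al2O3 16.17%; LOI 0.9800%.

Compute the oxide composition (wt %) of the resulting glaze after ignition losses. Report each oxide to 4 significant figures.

The intermediate values appear, rounded to 4 significant digits, across the worked steps. Exact precision is maintained through the solve; exactly one rounding lands on each reported value; the derived quantities (the totals, net glass mass, four oxide percentages, yield, LOI) are computed at full precision starting from the weights on 1315 kg of glass, as given in question or answer.
Delivered oxide masses:
  Li2O: 614.3·0.07480 + 214.2·0.04490 = 55.57 kg
  SiO2: 614.3·0.6456 + 214.2·0.7836 = 564.4 kg
  ZnO: 472.0·0.9980 = 471.1 kg
  Al2O3: 614.3·0.2647 + 41.11·0.6535 + 214.2·0.1617 = 224.1 kg
LOI: 472.0·0.002000 + 614.3·0.01490 + 41.11·0.3465 + 214.2·0.009800 = 26.44 kg
Glass mass = batch − LOI = 1342 − 26.44 = 1315 kg (the oxide masses sum to this)
wt %: oxide over glass, times 100

Glass mass = 1315 kg (batch 1342 − LOI 26.44).
Composition: Li2O 4.225%, SiO2 42.92%, ZnO 35.82%, Al2O3 17.04%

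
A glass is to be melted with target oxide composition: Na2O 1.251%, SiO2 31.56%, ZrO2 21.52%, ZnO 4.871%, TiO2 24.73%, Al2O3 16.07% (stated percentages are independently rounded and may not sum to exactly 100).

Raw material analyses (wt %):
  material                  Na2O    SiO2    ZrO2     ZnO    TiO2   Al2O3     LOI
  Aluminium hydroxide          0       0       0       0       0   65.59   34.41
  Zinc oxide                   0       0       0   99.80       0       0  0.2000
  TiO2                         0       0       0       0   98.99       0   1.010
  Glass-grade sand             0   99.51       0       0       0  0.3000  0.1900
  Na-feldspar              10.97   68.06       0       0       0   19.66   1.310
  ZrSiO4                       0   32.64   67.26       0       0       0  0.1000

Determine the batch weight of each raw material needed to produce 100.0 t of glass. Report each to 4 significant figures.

The whole derivation holds full float precision from start to finish; mid-chain values appear, rounded to four significant digits, as written; each reported figure is rounded a single time. The derived quantities, including LOI, the yield, the six compositions, totals, glass mass, are recomputed from the weighed amounts on 100.0 t of glass in full float precision precisely as stated by problem or answer.
Target oxide masses per 100.0 t glass:
  Na2O: 1.251% × 100.0 = 1.251 t
  SiO2: 31.56% × 100.0 = 31.56 t
  ZrO2: 21.52% × 100.0 = 21.52 t
  ZnO: 4.871% × 100.0 = 4.871 t
  TiO2: 24.73% × 100.0 = 24.73 t
  Al2O3: 16.07% × 100.0 = 16.07 t
Balance tally, oxide-wise, per the reported batch figures, relative to the basis at hand (delivered sums recover each target exact up to rounding of places):
  Na2O: 11.40·0.1097 = 1.251 t (target 1.251 t)
  SiO2: 13.42·0.9951 + 11.40·0.6806 + 32.00·0.3264 = 31.56 t (target 31.56 t)
  ZrO2: 32.00·0.6726 = 21.52 t (target 21.52 t)
  ZnO: 4.881·0.9980 = 4.871 t (target 4.871 t)
  TiO2: 24.98·0.9899 = 24.73 t (target 24.73 t)
  Al2O3: 21.02·0.6559 + 13.42·0.003000 + 11.40·0.1966 = 16.07 t (target 16.07 t)
Mass balance on the glass: batch total minus LOI = 100.0 t (summing oxide targets gives 100.0 t; the stated basis being 100.0 t — any gap is answer rounding).
Batch grand total — Σ batch = 107.7 t; LOI removed, Σ of batch·LOI: 7.702 t; the yield ratio, glass ÷ batch: 92.85%.

Batch per 100.0 t glass:
  Aluminium hydroxide: 21.02 t
  Zinc oxide: 4.881 t
  TiO2: 24.98 t
  Glass-grade sand: 13.42 t
  Na-feldspar: 11.40 t
  ZrSiO4: 32.00 t
Total batch = 107.7 t; LOI loss = 7.702 t; yield = 92.85%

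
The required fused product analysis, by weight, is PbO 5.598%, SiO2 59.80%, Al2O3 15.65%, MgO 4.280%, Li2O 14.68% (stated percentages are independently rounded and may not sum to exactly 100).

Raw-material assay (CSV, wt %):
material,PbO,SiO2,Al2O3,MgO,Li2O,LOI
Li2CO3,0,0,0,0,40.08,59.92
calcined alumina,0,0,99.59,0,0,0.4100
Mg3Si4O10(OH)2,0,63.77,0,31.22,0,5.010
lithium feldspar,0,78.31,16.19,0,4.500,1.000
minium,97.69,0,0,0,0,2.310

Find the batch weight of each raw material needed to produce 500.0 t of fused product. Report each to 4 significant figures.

The intermediate values are displayed, with 4-significant-digit rounding, on the page; all internal work keeps full float precision throughout; a single rounding finalizes every reported figure — all derived quantities, which include glass mass, ignition loss, the yield, the five compositions, the totals, are recomputed in full precision, as written in problem or answer, from the weighed amounts on 500.0 t of glass.
Target masses of each oxide per 500.0 t fused product:
  PbO: 5.598% × 500.0 = 27.99 t
  SiO2: 59.80% × 500.0 = 299.0 t
  Al2O3: 15.65% × 500.0 = 78.25 t
  MgO: 4.280% × 500.0 = 21.40 t
  Li2O: 14.68% × 500.0 = 73.40 t
Oxide-by-oxide audit on the weights just shown, for the quoted basis mass (sums match the target masses once rounding is allowed for):
  PbO: 28.65·0.9769 = 27.99 t (target 27.99 t)
  SiO2: 68.55·0.6377 + 326.0·0.7831 = 299.0 t (target 299.0 t)
  Al2O3: 25.58·0.9959 + 326.0·0.1619 = 78.25 t (target 78.25 t)
  MgO: 68.55·0.3122 = 21.40 t (target 21.40 t)
  Li2O: 146.5·0.4008 + 326.0·0.04500 = 73.39 t (target 73.40 t)
The glass-mass cross-check: Σ batch − LOI loss = 500.0 t (per-oxide target masses sum to 500.0 t; stated basis 500.0 t — differing by rounding only).
Batch grand total — Σ batch = 595.3 t; ignition loss, Σ(batch × LOI) = 95.24 t; glass ÷ batch gives a yield of 84.00%.

Batch per 500.0 t fused product:
  Li2CO3: 146.5 t
  calcined alumina: 25.58 t
  Mg3Si4O10(OH)2: 68.55 t
  lithium feldspar: 326.0 t
  minium: 28.65 t
Total batch = 595.3 t; LOI loss = 95.24 t; yield = 84.00%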